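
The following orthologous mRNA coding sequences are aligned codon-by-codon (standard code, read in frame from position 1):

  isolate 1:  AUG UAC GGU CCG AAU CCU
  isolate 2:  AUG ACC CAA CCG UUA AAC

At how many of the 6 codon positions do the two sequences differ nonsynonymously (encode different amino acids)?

Codon 1: AUG Met / AUG Met — identical.
Codon 2: UAC Tyr / ACC Thr — nonsynonymous.
Codon 3: GGU Gly / CAA Gln — nonsynonymous.
Codon 4: CCG Pro / CCG Pro — identical.
Codon 5: AAU Asn / UUA Leu — nonsynonymous.
Codon 6: CCU Pro / AAC Asn — nonsynonymous.
Nonsynonymous differences: 4.

4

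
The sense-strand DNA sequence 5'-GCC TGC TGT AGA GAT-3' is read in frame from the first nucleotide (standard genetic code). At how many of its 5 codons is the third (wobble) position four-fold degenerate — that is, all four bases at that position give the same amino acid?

1

Codon 1 GCC (Ala): third position 4-fold.
Codon 2 TGC (Cys): third position 2-fold.
Codon 3 TGT (Cys): third position 2-fold.
Codon 4 AGA (Arg): third position 2-fold.
Codon 5 GAT (Asp): third position 2-fold.
Four-fold degenerate third positions: 1.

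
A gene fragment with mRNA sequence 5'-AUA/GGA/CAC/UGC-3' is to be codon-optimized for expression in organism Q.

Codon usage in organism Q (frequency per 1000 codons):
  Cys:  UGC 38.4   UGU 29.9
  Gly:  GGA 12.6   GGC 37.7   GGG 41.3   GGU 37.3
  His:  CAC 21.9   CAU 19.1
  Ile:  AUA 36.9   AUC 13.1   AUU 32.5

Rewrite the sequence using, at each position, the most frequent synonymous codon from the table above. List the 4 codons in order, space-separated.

Codon 1 (Ile): best is AUA at 36.9.
Codon 2 (Gly): best is GGG at 41.3.
Codon 3 (His): best is CAC at 21.9.
Codon 4 (Cys): best is UGC at 38.4.

AUA GGG CAC UGC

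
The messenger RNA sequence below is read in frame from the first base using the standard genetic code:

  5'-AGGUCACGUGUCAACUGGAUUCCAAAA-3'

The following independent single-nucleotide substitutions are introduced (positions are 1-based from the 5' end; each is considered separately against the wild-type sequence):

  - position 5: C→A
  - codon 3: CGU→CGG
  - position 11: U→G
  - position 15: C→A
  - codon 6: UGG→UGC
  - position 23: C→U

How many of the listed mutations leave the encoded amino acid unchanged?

Codon 2: UCA (Ser) → UAA (Stop) — nonsense.
Codon 3: CGU (Arg) → CGG (Arg) — synonymous.
Codon 4: GUC (Val) → GGC (Gly) — missense.
Codon 5: AAC (Asn) → AAA (Lys) — missense.
Codon 6: UGG (Trp) → UGC (Cys) — missense.
Codon 8: CCA (Pro) → CUA (Leu) — missense.
Synonymous: 1 of 6.

1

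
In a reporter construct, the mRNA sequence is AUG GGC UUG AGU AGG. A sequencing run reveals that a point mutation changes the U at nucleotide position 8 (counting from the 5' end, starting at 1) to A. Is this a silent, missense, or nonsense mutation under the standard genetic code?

nonsense

Position 8 falls in codon 3: UUG → Leu.
After the substitution the codon is UAG → Stop.
The new codon is a stop codon, so this is a nonsense mutation.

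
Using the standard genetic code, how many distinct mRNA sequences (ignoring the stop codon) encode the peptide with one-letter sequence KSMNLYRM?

Lys: 2 codons.
Ser: 6 codons.
Met: 1 codon.
Asn: 2 codons.
Leu: 6 codons.
Tyr: 2 codons.
Arg: 6 codons.
Met: 1 codon.
2 × 6 × 1 × 2 × 6 × 2 × 6 × 1 = 1728.

1728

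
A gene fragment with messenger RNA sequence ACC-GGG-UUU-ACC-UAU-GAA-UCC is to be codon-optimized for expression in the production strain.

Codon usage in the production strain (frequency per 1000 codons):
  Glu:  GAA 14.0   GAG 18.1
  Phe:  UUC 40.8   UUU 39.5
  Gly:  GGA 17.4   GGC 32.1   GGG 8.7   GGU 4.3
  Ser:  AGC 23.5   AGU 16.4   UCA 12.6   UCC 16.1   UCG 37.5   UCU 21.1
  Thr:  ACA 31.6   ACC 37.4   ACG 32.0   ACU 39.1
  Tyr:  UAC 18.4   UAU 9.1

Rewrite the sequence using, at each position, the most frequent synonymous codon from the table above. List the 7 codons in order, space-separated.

ACU GGC UUC ACU UAC GAG UCG

Codon 1 (Thr): best is ACU at 39.1.
Codon 2 (Gly): best is GGC at 32.1.
Codon 3 (Phe): best is UUC at 40.8.
Codon 4 (Thr): best is ACU at 39.1.
Codon 5 (Tyr): best is UAC at 18.4.
Codon 6 (Glu): best is GAG at 18.1.
Codon 7 (Ser): best is UCG at 37.5.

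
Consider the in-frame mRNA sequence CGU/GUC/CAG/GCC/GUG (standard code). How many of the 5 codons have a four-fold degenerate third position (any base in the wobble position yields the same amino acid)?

4

Codon 1 CGU (Arg): third position 4-fold.
Codon 2 GUC (Val): third position 4-fold.
Codon 3 CAG (Gln): third position 2-fold.
Codon 4 GCC (Ala): third position 4-fold.
Codon 5 GUG (Val): third position 4-fold.
Four-fold degenerate third positions: 4.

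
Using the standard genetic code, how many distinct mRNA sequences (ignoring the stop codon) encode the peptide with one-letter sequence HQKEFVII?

His: 2 codons.
Gln: 2 codons.
Lys: 2 codons.
Glu: 2 codons.
Phe: 2 codons.
Val: 4 codons.
Ile: 3 codons.
Ile: 3 codons.
2 × 2 × 2 × 2 × 2 × 4 × 3 × 3 = 1152.

1152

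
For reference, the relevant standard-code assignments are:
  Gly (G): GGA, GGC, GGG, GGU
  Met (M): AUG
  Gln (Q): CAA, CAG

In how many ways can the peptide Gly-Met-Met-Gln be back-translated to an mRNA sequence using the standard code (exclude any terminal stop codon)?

Gly: 4 codons.
Met: 1 codon.
Met: 1 codon.
Gln: 2 codons.
4 × 1 × 1 × 2 = 8.

8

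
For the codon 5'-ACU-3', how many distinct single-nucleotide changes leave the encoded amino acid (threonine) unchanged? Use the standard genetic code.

Position 1: none → 0 synonymous.
Position 2: none → 0 synonymous.
Position 3: ACC, ACA, ACG → 3 synonymous.
Total: 0 + 0 + 3 = 3.

3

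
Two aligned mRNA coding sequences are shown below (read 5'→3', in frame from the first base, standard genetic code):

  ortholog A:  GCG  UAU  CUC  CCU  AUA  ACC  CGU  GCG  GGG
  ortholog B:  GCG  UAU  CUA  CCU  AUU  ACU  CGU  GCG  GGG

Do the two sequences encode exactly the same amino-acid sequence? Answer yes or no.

Codon 1: GCG Ala / GCG Ala — identical.
Codon 2: UAU Tyr / UAU Tyr — identical.
Codon 3: CUC Leu / CUA Leu — synonymous.
Codon 4: CCU Pro / CCU Pro — identical.
Codon 5: AUA Ile / AUU Ile — synonymous.
Codon 6: ACC Thr / ACU Thr — synonymous.
Codon 7: CGU Arg / CGU Arg — identical.
Codon 8: GCG Ala / GCG Ala — identical.
Codon 9: GGG Gly / GGG Gly — identical.
Nonsynonymous differences: 0 → same protein.

yes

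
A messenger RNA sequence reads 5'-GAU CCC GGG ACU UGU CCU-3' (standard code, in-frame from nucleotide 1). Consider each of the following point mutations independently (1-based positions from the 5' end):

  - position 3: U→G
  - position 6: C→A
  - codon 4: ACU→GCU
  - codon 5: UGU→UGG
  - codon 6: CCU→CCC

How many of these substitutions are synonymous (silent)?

2

Codon 1: GAU (Asp) → GAG (Glu) — missense.
Codon 2: CCC (Pro) → CCA (Pro) — synonymous.
Codon 4: ACU (Thr) → GCU (Ala) — missense.
Codon 5: UGU (Cys) → UGG (Trp) — missense.
Codon 6: CCU (Pro) → CCC (Pro) — synonymous.
Synonymous: 2 of 5.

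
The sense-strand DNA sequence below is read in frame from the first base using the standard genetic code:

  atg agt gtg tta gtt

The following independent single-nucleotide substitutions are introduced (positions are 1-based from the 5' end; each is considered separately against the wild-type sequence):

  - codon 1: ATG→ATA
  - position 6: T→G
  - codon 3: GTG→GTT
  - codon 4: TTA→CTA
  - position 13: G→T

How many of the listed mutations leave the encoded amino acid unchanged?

Codon 1: ATG (Met) → ATA (Ile) — missense.
Codon 2: AGT (Ser) → AGG (Arg) — missense.
Codon 3: GTG (Val) → GTT (Val) — synonymous.
Codon 4: TTA (Leu) → CTA (Leu) — synonymous.
Codon 5: GTT (Val) → TTT (Phe) — missense.
Synonymous: 2 of 5.

2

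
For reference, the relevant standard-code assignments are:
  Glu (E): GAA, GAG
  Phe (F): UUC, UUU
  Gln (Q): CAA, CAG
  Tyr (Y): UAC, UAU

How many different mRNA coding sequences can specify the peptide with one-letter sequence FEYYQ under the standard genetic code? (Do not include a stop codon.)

32

Phe: 2 codons.
Glu: 2 codons.
Tyr: 2 codons.
Tyr: 2 codons.
Gln: 2 codons.
2 × 2 × 2 × 2 × 2 = 32.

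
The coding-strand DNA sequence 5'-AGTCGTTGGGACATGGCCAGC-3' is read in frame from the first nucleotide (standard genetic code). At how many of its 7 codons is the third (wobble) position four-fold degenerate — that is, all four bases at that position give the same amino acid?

2

Codon 1 AGT (Ser): third position 2-fold.
Codon 2 CGT (Arg): third position 4-fold.
Codon 3 TGG (Trp): third position 1-fold.
Codon 4 GAC (Asp): third position 2-fold.
Codon 5 ATG (Met): third position 1-fold.
Codon 6 GCC (Ala): third position 4-fold.
Codon 7 AGC (Ser): third position 2-fold.
Four-fold degenerate third positions: 2.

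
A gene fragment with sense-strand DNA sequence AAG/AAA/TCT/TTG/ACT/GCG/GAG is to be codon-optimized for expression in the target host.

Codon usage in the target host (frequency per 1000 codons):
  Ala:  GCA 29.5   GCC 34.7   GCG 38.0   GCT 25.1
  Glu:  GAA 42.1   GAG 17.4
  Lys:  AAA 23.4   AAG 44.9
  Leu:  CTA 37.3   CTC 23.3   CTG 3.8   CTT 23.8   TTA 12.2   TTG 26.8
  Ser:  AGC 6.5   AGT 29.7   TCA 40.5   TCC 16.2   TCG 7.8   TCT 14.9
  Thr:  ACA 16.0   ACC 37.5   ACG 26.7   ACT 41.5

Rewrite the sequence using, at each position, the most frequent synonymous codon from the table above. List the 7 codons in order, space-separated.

Codon 1 (Lys): best is AAG at 44.9.
Codon 2 (Lys): best is AAG at 44.9.
Codon 3 (Ser): best is TCA at 40.5.
Codon 4 (Leu): best is CTA at 37.3.
Codon 5 (Thr): best is ACT at 41.5.
Codon 6 (Ala): best is GCG at 38.0.
Codon 7 (Glu): best is GAA at 42.1.

AAG AAG TCA CTA ACT GCG GAA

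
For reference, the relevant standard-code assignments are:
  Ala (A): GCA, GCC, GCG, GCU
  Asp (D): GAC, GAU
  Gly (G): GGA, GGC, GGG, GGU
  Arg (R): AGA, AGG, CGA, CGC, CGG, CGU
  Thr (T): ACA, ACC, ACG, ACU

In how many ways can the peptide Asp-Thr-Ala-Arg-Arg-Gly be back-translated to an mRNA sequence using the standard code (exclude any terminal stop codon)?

4608

Asp: 2 codons.
Thr: 4 codons.
Ala: 4 codons.
Arg: 6 codons.
Arg: 6 codons.
Gly: 4 codons.
2 × 4 × 4 × 6 × 6 × 4 = 4608.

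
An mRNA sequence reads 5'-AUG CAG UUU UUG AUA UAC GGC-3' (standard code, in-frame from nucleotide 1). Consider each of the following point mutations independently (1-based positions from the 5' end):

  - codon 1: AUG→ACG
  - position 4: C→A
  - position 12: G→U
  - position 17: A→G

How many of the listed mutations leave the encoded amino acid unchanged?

Codon 1: AUG (Met) → ACG (Thr) — missense.
Codon 2: CAG (Gln) → AAG (Lys) — missense.
Codon 4: UUG (Leu) → UUU (Phe) — missense.
Codon 6: UAC (Tyr) → UGC (Cys) — missense.
Synonymous: 0 of 4.

0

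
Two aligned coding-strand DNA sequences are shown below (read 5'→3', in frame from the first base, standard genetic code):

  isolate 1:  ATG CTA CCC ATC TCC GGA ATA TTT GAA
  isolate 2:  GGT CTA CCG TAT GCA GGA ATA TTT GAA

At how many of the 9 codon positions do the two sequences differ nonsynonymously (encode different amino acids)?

3

Codon 1: ATG Met / GGT Gly — nonsynonymous.
Codon 2: CTA Leu / CTA Leu — identical.
Codon 3: CCC Pro / CCG Pro — synonymous.
Codon 4: ATC Ile / TAT Tyr — nonsynonymous.
Codon 5: TCC Ser / GCA Ala — nonsynonymous.
Codon 6: GGA Gly / GGA Gly — identical.
Codon 7: ATA Ile / ATA Ile — identical.
Codon 8: TTT Phe / TTT Phe — identical.
Codon 9: GAA Glu / GAA Glu — identical.
Nonsynonymous differences: 3.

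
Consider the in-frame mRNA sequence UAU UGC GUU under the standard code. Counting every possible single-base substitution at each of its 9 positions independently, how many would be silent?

Codon 1 (UAU, Tyr): 1 synonymous substitution.
Codon 2 (UGC, Cys): 1 synonymous substitution.
Codon 3 (GUU, Val): 3 synonymous substitutions.
Total: 1 + 1 + 3 = 5.

5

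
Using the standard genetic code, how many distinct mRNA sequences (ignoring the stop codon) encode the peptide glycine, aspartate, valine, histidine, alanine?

Gly: 4 codons.
Asp: 2 codons.
Val: 4 codons.
His: 2 codons.
Ala: 4 codons.
4 × 2 × 4 × 2 × 4 = 256.

256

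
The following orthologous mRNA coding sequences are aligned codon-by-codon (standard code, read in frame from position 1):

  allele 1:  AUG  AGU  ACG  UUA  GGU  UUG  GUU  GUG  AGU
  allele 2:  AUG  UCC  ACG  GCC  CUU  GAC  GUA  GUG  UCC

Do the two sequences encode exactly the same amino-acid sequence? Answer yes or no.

no

Codon 1: AUG Met / AUG Met — identical.
Codon 2: AGU Ser / UCC Ser — synonymous.
Codon 3: ACG Thr / ACG Thr — identical.
Codon 4: UUA Leu / GCC Ala — nonsynonymous.
Codon 5: GGU Gly / CUU Leu — nonsynonymous.
Codon 6: UUG Leu / GAC Asp — nonsynonymous.
Codon 7: GUU Val / GUA Val — synonymous.
Codon 8: GUG Val / GUG Val — identical.
Codon 9: AGU Ser / UCC Ser — synonymous.
Nonsynonymous differences: 3 → different protein.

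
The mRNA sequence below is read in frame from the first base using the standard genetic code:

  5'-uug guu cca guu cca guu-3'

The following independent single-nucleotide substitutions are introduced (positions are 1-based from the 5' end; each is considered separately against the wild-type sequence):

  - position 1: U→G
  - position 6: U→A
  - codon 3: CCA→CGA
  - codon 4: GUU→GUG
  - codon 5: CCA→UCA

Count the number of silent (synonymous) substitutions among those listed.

2

Codon 1: UUG (Leu) → GUG (Val) — missense.
Codon 2: GUU (Val) → GUA (Val) — synonymous.
Codon 3: CCA (Pro) → CGA (Arg) — missense.
Codon 4: GUU (Val) → GUG (Val) — synonymous.
Codon 5: CCA (Pro) → UCA (Ser) — missense.
Synonymous: 2 of 5.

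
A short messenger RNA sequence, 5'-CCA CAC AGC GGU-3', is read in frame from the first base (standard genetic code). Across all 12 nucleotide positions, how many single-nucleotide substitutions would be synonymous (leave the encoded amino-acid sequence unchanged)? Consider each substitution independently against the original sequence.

Codon 1 (CCA, Pro): 3 synonymous substitutions.
Codon 2 (CAC, His): 1 synonymous substitution.
Codon 3 (AGC, Ser): 1 synonymous substitution.
Codon 4 (GGU, Gly): 3 synonymous substitutions.
Total: 3 + 1 + 1 + 3 = 8.

8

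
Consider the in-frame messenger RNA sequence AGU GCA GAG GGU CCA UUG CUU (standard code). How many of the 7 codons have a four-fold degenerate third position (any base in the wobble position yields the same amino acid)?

4

Codon 1 AGU (Ser): third position 2-fold.
Codon 2 GCA (Ala): third position 4-fold.
Codon 3 GAG (Glu): third position 2-fold.
Codon 4 GGU (Gly): third position 4-fold.
Codon 5 CCA (Pro): third position 4-fold.
Codon 6 UUG (Leu): third position 2-fold.
Codon 7 CUU (Leu): third position 4-fold.
Four-fold degenerate third positions: 4.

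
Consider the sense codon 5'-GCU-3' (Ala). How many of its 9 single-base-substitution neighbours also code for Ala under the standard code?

Position 1: none → 0 synonymous.
Position 2: none → 0 synonymous.
Position 3: GCC, GCA, GCG → 3 synonymous.
Total: 0 + 0 + 3 = 3.

3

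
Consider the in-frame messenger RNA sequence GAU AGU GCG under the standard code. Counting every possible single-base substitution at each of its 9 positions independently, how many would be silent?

Codon 1 (GAU, Asp): 1 synonymous substitution.
Codon 2 (AGU, Ser): 1 synonymous substitution.
Codon 3 (GCG, Ala): 3 synonymous substitutions.
Total: 1 + 1 + 3 = 5.

5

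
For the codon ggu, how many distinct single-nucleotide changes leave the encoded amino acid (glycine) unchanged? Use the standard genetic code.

Position 1: none → 0 synonymous.
Position 2: none → 0 synonymous.
Position 3: GGC, GGA, GGG → 3 synonymous.
Total: 0 + 0 + 3 = 3.

3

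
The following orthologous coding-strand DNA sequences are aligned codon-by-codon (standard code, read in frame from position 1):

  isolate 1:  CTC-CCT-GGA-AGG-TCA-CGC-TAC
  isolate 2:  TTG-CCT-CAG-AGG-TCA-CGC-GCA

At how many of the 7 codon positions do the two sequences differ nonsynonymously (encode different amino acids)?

Codon 1: CTC Leu / TTG Leu — synonymous.
Codon 2: CCT Pro / CCT Pro — identical.
Codon 3: GGA Gly / CAG Gln — nonsynonymous.
Codon 4: AGG Arg / AGG Arg — identical.
Codon 5: TCA Ser / TCA Ser — identical.
Codon 6: CGC Arg / CGC Arg — identical.
Codon 7: TAC Tyr / GCA Ala — nonsynonymous.
Nonsynonymous differences: 2.

2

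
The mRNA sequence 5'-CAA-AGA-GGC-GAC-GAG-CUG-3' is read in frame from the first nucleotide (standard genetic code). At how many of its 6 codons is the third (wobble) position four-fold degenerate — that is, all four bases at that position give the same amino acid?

2

Codon 1 CAA (Gln): third position 2-fold.
Codon 2 AGA (Arg): third position 2-fold.
Codon 3 GGC (Gly): third position 4-fold.
Codon 4 GAC (Asp): third position 2-fold.
Codon 5 GAG (Glu): third position 2-fold.
Codon 6 CUG (Leu): third position 4-fold.
Four-fold degenerate third positions: 2.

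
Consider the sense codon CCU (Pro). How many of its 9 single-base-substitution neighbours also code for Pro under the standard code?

Position 1: none → 0 synonymous.
Position 2: none → 0 synonymous.
Position 3: CCC, CCA, CCG → 3 synonymous.
Total: 0 + 0 + 3 = 3.

3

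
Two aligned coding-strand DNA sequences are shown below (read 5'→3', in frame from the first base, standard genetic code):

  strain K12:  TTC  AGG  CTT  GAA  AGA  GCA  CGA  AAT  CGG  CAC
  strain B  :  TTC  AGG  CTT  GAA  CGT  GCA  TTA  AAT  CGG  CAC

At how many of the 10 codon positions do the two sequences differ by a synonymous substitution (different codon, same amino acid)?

Codon 1: TTC Phe / TTC Phe — identical.
Codon 2: AGG Arg / AGG Arg — identical.
Codon 3: CTT Leu / CTT Leu — identical.
Codon 4: GAA Glu / GAA Glu — identical.
Codon 5: AGA Arg / CGT Arg — synonymous.
Codon 6: GCA Ala / GCA Ala — identical.
Codon 7: CGA Arg / TTA Leu — nonsynonymous.
Codon 8: AAT Asn / AAT Asn — identical.
Codon 9: CGG Arg / CGG Arg — identical.
Codon 10: CAC His / CAC His — identical.
Synonymous differences: 1.

1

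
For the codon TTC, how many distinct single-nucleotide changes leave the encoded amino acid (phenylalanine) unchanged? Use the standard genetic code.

Position 1: none → 0 synonymous.
Position 2: none → 0 synonymous.
Position 3: TTT → 1 synonymous.
Total: 0 + 0 + 1 = 1.

1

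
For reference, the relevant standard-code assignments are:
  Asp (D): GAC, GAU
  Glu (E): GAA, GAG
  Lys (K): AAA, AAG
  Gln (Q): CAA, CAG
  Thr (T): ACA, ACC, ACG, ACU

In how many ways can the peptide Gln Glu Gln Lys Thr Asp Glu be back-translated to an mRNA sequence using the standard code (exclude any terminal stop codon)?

256

Gln: 2 codons.
Glu: 2 codons.
Gln: 2 codons.
Lys: 2 codons.
Thr: 4 codons.
Asp: 2 codons.
Glu: 2 codons.
2 × 2 × 2 × 2 × 4 × 2 × 2 = 256.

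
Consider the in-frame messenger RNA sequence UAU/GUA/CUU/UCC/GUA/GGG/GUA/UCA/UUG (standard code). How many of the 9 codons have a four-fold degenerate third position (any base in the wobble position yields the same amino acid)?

7

Codon 1 UAU (Tyr): third position 2-fold.
Codon 2 GUA (Val): third position 4-fold.
Codon 3 CUU (Leu): third position 4-fold.
Codon 4 UCC (Ser): third position 4-fold.
Codon 5 GUA (Val): third position 4-fold.
Codon 6 GGG (Gly): third position 4-fold.
Codon 7 GUA (Val): third position 4-fold.
Codon 8 UCA (Ser): third position 4-fold.
Codon 9 UUG (Leu): third position 2-fold.
Four-fold degenerate third positions: 7.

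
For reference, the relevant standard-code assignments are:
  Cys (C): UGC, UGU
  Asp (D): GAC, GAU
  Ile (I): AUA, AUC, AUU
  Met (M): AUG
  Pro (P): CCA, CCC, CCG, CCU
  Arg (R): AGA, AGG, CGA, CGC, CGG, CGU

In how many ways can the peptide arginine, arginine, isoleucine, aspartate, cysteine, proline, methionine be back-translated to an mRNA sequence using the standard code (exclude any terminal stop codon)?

Arg: 6 codons.
Arg: 6 codons.
Ile: 3 codons.
Asp: 2 codons.
Cys: 2 codons.
Pro: 4 codons.
Met: 1 codon.
6 × 6 × 3 × 2 × 2 × 4 × 1 = 1728.

1728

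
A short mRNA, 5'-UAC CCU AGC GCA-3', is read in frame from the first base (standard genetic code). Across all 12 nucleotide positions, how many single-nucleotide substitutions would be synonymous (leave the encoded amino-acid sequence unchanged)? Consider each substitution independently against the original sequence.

Codon 1 (UAC, Tyr): 1 synonymous substitution.
Codon 2 (CCU, Pro): 3 synonymous substitutions.
Codon 3 (AGC, Ser): 1 synonymous substitution.
Codon 4 (GCA, Ala): 3 synonymous substitutions.
Total: 1 + 3 + 1 + 3 = 8.

8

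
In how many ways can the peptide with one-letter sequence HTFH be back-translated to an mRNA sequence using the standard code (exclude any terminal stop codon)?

32

His: 2 codons.
Thr: 4 codons.
Phe: 2 codons.
His: 2 codons.
2 × 4 × 2 × 2 = 32.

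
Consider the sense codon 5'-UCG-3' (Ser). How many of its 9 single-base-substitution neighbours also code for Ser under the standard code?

Position 1: none → 0 synonymous.
Position 2: none → 0 synonymous.
Position 3: UCU, UCC, UCA → 3 synonymous.
Total: 0 + 0 + 3 = 3.

3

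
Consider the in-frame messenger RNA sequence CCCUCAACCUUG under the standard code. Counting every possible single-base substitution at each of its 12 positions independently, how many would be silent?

Codon 1 (CCC, Pro): 3 synonymous substitutions.
Codon 2 (UCA, Ser): 3 synonymous substitutions.
Codon 3 (ACC, Thr): 3 synonymous substitutions.
Codon 4 (UUG, Leu): 2 synonymous substitutions.
Total: 3 + 3 + 3 + 2 = 11.

11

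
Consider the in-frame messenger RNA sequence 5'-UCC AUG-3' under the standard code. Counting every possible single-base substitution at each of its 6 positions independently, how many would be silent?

Codon 1 (UCC, Ser): 3 synonymous substitutions.
Codon 2 (AUG, Met): 0 synonymous substitutions.
Total: 3 + 0 = 3.

3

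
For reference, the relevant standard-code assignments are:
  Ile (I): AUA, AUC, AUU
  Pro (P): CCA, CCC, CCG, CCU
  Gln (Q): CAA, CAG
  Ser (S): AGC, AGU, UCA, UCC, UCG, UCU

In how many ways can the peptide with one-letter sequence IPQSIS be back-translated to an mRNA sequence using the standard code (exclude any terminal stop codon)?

2592

Ile: 3 codons.
Pro: 4 codons.
Gln: 2 codons.
Ser: 6 codons.
Ile: 3 codons.
Ser: 6 codons.
3 × 4 × 2 × 6 × 3 × 6 = 2592.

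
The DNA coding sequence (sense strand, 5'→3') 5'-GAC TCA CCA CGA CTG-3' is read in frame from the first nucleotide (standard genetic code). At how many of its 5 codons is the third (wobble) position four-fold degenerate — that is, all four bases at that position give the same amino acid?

Codon 1 GAC (Asp): third position 2-fold.
Codon 2 TCA (Ser): third position 4-fold.
Codon 3 CCA (Pro): third position 4-fold.
Codon 4 CGA (Arg): third position 4-fold.
Codon 5 CTG (Leu): third position 4-fold.
Four-fold degenerate third positions: 4.

4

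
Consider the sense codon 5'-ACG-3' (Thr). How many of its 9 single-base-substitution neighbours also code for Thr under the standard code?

3

Position 1: none → 0 synonymous.
Position 2: none → 0 synonymous.
Position 3: ACU, ACC, ACA → 3 synonymous.
Total: 0 + 0 + 3 = 3.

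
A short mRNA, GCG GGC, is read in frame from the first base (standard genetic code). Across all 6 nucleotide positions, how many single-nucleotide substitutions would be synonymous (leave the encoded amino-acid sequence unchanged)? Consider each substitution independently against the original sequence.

Codon 1 (GCG, Ala): 3 synonymous substitutions.
Codon 2 (GGC, Gly): 3 synonymous substitutions.
Total: 3 + 3 = 6.

6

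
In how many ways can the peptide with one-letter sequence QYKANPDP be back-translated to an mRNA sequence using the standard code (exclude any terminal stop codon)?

2048

Gln: 2 codons.
Tyr: 2 codons.
Lys: 2 codons.
Ala: 4 codons.
Asn: 2 codons.
Pro: 4 codons.
Asp: 2 codons.
Pro: 4 codons.
2 × 2 × 2 × 4 × 2 × 4 × 2 × 4 = 2048.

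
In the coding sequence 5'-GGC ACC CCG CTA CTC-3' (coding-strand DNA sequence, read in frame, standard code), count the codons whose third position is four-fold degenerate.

5

Codon 1 GGC (Gly): third position 4-fold.
Codon 2 ACC (Thr): third position 4-fold.
Codon 3 CCG (Pro): third position 4-fold.
Codon 4 CTA (Leu): third position 4-fold.
Codon 5 CTC (Leu): third position 4-fold.
Four-fold degenerate third positions: 5.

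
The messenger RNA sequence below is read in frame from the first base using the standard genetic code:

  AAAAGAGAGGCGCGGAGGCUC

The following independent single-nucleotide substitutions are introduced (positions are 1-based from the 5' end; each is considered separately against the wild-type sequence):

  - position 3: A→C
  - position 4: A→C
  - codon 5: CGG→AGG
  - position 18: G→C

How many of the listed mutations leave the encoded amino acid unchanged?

Codon 1: AAA (Lys) → AAC (Asn) — missense.
Codon 2: AGA (Arg) → CGA (Arg) — synonymous.
Codon 5: CGG (Arg) → AGG (Arg) — synonymous.
Codon 6: AGG (Arg) → AGC (Ser) — missense.
Synonymous: 2 of 4.

2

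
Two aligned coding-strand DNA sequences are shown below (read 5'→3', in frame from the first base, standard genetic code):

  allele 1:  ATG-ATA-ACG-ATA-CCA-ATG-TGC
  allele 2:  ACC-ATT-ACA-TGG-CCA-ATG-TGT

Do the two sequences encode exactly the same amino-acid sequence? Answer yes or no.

no

Codon 1: ATG Met / ACC Thr — nonsynonymous.
Codon 2: ATA Ile / ATT Ile — synonymous.
Codon 3: ACG Thr / ACA Thr — synonymous.
Codon 4: ATA Ile / TGG Trp — nonsynonymous.
Codon 5: CCA Pro / CCA Pro — identical.
Codon 6: ATG Met / ATG Met — identical.
Codon 7: TGC Cys / TGT Cys — synonymous.
Nonsynonymous differences: 2 → different protein.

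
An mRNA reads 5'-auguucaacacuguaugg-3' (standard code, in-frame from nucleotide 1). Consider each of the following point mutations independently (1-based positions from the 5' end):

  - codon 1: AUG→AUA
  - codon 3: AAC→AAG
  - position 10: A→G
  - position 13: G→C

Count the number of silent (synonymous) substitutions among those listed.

0

Codon 1: AUG (Met) → AUA (Ile) — missense.
Codon 3: AAC (Asn) → AAG (Lys) — missense.
Codon 4: ACU (Thr) → GCU (Ala) — missense.
Codon 5: GUA (Val) → CUA (Leu) — missense.
Synonymous: 0 of 4.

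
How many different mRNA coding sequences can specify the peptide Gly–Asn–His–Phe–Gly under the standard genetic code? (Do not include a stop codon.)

Gly: 4 codons.
Asn: 2 codons.
His: 2 codons.
Phe: 2 codons.
Gly: 4 codons.
4 × 2 × 2 × 2 × 4 = 128.

128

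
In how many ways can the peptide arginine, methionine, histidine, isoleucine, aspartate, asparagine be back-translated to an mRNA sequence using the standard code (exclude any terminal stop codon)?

144

Arg: 6 codons.
Met: 1 codon.
His: 2 codons.
Ile: 3 codons.
Asp: 2 codons.
Asn: 2 codons.
6 × 1 × 2 × 3 × 2 × 2 = 144.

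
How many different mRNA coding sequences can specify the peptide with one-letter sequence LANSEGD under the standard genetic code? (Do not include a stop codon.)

4608

Leu: 6 codons.
Ala: 4 codons.
Asn: 2 codons.
Ser: 6 codons.
Glu: 2 codons.
Gly: 4 codons.
Asp: 2 codons.
6 × 4 × 2 × 6 × 2 × 4 × 2 = 4608.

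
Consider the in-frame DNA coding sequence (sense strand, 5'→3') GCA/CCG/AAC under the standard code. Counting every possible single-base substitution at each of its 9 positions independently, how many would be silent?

7

Codon 1 (GCA, Ala): 3 synonymous substitutions.
Codon 2 (CCG, Pro): 3 synonymous substitutions.
Codon 3 (AAC, Asn): 1 synonymous substitution.
Total: 3 + 3 + 1 = 7.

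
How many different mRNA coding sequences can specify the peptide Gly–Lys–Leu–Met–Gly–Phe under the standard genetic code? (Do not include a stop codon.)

384

Gly: 4 codons.
Lys: 2 codons.
Leu: 6 codons.
Met: 1 codon.
Gly: 4 codons.
Phe: 2 codons.
4 × 2 × 6 × 1 × 4 × 2 = 384.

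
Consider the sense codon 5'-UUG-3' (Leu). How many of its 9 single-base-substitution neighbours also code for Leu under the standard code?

2

Position 1: CUG → 1 synonymous.
Position 2: none → 0 synonymous.
Position 3: UUA → 1 synonymous.
Total: 1 + 0 + 1 = 2.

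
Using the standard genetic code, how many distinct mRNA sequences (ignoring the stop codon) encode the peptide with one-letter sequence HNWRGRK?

His: 2 codons.
Asn: 2 codons.
Trp: 1 codon.
Arg: 6 codons.
Gly: 4 codons.
Arg: 6 codons.
Lys: 2 codons.
2 × 2 × 1 × 6 × 4 × 6 × 2 = 1152.

1152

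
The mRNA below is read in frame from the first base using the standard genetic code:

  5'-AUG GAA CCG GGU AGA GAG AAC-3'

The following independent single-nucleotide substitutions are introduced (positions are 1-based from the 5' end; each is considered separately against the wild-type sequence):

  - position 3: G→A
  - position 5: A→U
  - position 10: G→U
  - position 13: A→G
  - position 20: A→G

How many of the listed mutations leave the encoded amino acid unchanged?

Codon 1: AUG (Met) → AUA (Ile) — missense.
Codon 2: GAA (Glu) → GUA (Val) — missense.
Codon 4: GGU (Gly) → UGU (Cys) — missense.
Codon 5: AGA (Arg) → GGA (Gly) — missense.
Codon 7: AAC (Asn) → AGC (Ser) — missense.
Synonymous: 0 of 5.

0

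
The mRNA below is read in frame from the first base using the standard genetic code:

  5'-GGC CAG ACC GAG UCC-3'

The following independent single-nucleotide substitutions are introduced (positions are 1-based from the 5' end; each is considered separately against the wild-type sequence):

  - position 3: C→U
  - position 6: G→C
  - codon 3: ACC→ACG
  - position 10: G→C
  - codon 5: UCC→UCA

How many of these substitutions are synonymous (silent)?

Codon 1: GGC (Gly) → GGU (Gly) — synonymous.
Codon 2: CAG (Gln) → CAC (His) — missense.
Codon 3: ACC (Thr) → ACG (Thr) — synonymous.
Codon 4: GAG (Glu) → CAG (Gln) — missense.
Codon 5: UCC (Ser) → UCA (Ser) — synonymous.
Synonymous: 3 of 5.

3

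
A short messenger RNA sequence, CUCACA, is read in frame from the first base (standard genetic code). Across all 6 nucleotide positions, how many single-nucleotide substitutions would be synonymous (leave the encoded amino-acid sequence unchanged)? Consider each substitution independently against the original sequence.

6

Codon 1 (CUC, Leu): 3 synonymous substitutions.
Codon 2 (ACA, Thr): 3 synonymous substitutions.
Total: 3 + 3 = 6.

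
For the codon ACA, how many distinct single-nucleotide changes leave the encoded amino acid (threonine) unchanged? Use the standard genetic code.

3

Position 1: none → 0 synonymous.
Position 2: none → 0 synonymous.
Position 3: ACU, ACC, ACG → 3 synonymous.
Total: 0 + 0 + 3 = 3.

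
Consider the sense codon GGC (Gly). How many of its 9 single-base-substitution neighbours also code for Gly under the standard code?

3

Position 1: none → 0 synonymous.
Position 2: none → 0 synonymous.
Position 3: GGU, GGA, GGG → 3 synonymous.
Total: 0 + 0 + 3 = 3.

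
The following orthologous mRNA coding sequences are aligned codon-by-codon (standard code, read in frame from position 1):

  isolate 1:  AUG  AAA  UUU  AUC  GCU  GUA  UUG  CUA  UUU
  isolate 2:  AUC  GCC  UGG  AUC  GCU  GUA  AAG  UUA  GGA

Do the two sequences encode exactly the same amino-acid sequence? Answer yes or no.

no

Codon 1: AUG Met / AUC Ile — nonsynonymous.
Codon 2: AAA Lys / GCC Ala — nonsynonymous.
Codon 3: UUU Phe / UGG Trp — nonsynonymous.
Codon 4: AUC Ile / AUC Ile — identical.
Codon 5: GCU Ala / GCU Ala — identical.
Codon 6: GUA Val / GUA Val — identical.
Codon 7: UUG Leu / AAG Lys — nonsynonymous.
Codon 8: CUA Leu / UUA Leu — synonymous.
Codon 9: UUU Phe / GGA Gly — nonsynonymous.
Nonsynonymous differences: 5 → different protein.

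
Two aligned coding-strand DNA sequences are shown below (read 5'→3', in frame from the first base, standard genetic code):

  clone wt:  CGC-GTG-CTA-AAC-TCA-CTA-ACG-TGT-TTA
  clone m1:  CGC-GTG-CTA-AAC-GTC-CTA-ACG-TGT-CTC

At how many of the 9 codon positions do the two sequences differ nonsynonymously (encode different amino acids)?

Codon 1: CGC Arg / CGC Arg — identical.
Codon 2: GTG Val / GTG Val — identical.
Codon 3: CTA Leu / CTA Leu — identical.
Codon 4: AAC Asn / AAC Asn — identical.
Codon 5: TCA Ser / GTC Val — nonsynonymous.
Codon 6: CTA Leu / CTA Leu — identical.
Codon 7: ACG Thr / ACG Thr — identical.
Codon 8: TGT Cys / TGT Cys — identical.
Codon 9: TTA Leu / CTC Leu — synonymous.
Nonsynonymous differences: 1.

1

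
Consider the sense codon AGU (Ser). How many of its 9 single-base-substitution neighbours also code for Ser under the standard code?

1

Position 1: none → 0 synonymous.
Position 2: none → 0 synonymous.
Position 3: AGC → 1 synonymous.
Total: 0 + 0 + 1 = 1.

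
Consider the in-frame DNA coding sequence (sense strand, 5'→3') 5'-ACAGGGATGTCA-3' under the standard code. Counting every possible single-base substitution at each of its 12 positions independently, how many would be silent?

9

Codon 1 (ACA, Thr): 3 synonymous substitutions.
Codon 2 (GGG, Gly): 3 synonymous substitutions.
Codon 3 (ATG, Met): 0 synonymous substitutions.
Codon 4 (TCA, Ser): 3 synonymous substitutions.
Total: 3 + 3 + 0 + 3 = 9.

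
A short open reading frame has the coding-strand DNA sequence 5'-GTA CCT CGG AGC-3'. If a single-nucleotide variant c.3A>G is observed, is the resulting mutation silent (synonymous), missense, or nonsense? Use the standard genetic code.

Position 3 falls in codon 1: GTA → Val.
After the substitution the codon is GTG → Val.
Both encode Val, so the change is synonymous.

silent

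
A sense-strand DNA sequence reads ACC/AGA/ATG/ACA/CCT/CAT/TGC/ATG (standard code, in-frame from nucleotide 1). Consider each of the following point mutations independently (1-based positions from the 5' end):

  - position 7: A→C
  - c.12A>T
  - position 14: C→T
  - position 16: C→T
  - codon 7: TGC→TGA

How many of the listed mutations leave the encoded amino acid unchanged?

1

Codon 3: ATG (Met) → CTG (Leu) — missense.
Codon 4: ACA (Thr) → ACT (Thr) — synonymous.
Codon 5: CCT (Pro) → CTT (Leu) — missense.
Codon 6: CAT (His) → TAT (Tyr) — missense.
Codon 7: TGC (Cys) → TGA (Stop) — nonsense.
Synonymous: 1 of 5.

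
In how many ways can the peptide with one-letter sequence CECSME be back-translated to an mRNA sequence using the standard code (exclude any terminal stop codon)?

96

Cys: 2 codons.
Glu: 2 codons.
Cys: 2 codons.
Ser: 6 codons.
Met: 1 codon.
Glu: 2 codons.
2 × 2 × 2 × 6 × 1 × 2 = 96.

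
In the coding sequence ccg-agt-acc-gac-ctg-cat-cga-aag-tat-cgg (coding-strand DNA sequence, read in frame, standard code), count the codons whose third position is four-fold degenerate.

Codon 1 CCG (Pro): third position 4-fold.
Codon 2 AGT (Ser): third position 2-fold.
Codon 3 ACC (Thr): third position 4-fold.
Codon 4 GAC (Asp): third position 2-fold.
Codon 5 CTG (Leu): third position 4-fold.
Codon 6 CAT (His): third position 2-fold.
Codon 7 CGA (Arg): third position 4-fold.
Codon 8 AAG (Lys): third position 2-fold.
Codon 9 TAT (Tyr): third position 2-fold.
Codon 10 CGG (Arg): third position 4-fold.
Four-fold degenerate third positions: 5.

5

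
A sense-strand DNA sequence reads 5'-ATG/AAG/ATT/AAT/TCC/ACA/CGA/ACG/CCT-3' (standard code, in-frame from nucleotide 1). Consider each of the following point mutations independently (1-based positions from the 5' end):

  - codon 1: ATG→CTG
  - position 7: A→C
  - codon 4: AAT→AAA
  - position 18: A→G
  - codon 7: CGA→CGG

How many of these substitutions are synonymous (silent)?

Codon 1: ATG (Met) → CTG (Leu) — missense.
Codon 3: ATT (Ile) → CTT (Leu) — missense.
Codon 4: AAT (Asn) → AAA (Lys) — missense.
Codon 6: ACA (Thr) → ACG (Thr) — synonymous.
Codon 7: CGA (Arg) → CGG (Arg) — synonymous.
Synonymous: 2 of 5.

2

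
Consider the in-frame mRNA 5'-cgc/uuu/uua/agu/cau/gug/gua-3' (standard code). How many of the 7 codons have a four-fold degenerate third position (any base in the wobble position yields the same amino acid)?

3

Codon 1 CGC (Arg): third position 4-fold.
Codon 2 UUU (Phe): third position 2-fold.
Codon 3 UUA (Leu): third position 2-fold.
Codon 4 AGU (Ser): third position 2-fold.
Codon 5 CAU (His): third position 2-fold.
Codon 6 GUG (Val): third position 4-fold.
Codon 7 GUA (Val): third position 4-fold.
Four-fold degenerate third positions: 3.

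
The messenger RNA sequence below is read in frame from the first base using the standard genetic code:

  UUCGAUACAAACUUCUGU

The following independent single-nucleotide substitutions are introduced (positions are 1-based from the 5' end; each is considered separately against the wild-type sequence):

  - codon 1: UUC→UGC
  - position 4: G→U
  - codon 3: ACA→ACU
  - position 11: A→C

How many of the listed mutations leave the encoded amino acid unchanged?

1

Codon 1: UUC (Phe) → UGC (Cys) — missense.
Codon 2: GAU (Asp) → UAU (Tyr) — missense.
Codon 3: ACA (Thr) → ACU (Thr) — synonymous.
Codon 4: AAC (Asn) → ACC (Thr) — missense.
Synonymous: 1 of 4.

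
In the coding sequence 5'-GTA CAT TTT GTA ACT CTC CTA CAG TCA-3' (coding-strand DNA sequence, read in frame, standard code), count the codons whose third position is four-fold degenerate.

6

Codon 1 GTA (Val): third position 4-fold.
Codon 2 CAT (His): third position 2-fold.
Codon 3 TTT (Phe): third position 2-fold.
Codon 4 GTA (Val): third position 4-fold.
Codon 5 ACT (Thr): third position 4-fold.
Codon 6 CTC (Leu): third position 4-fold.
Codon 7 CTA (Leu): third position 4-fold.
Codon 8 CAG (Gln): third position 2-fold.
Codon 9 TCA (Ser): third position 4-fold.
Four-fold degenerate third positions: 6.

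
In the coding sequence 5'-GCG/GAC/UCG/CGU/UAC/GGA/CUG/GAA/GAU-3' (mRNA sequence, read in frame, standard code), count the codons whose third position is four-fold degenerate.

Codon 1 GCG (Ala): third position 4-fold.
Codon 2 GAC (Asp): third position 2-fold.
Codon 3 UCG (Ser): third position 4-fold.
Codon 4 CGU (Arg): third position 4-fold.
Codon 5 UAC (Tyr): third position 2-fold.
Codon 6 GGA (Gly): third position 4-fold.
Codon 7 CUG (Leu): third position 4-fold.
Codon 8 GAA (Glu): third position 2-fold.
Codon 9 GAU (Asp): third position 2-fold.
Four-fold degenerate third positions: 5.

5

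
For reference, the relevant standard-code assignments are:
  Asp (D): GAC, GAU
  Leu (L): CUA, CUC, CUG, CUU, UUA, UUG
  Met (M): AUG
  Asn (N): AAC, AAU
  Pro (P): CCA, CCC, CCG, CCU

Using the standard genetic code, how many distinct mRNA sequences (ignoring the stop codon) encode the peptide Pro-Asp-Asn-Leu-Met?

Pro: 4 codons.
Asp: 2 codons.
Asn: 2 codons.
Leu: 6 codons.
Met: 1 codon.
4 × 2 × 2 × 6 × 1 = 96.

96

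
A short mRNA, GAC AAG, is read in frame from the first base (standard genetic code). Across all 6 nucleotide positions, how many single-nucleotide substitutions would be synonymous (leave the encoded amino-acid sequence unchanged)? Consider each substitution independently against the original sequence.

Codon 1 (GAC, Asp): 1 synonymous substitution.
Codon 2 (AAG, Lys): 1 synonymous substitution.
Total: 1 + 1 = 2.

2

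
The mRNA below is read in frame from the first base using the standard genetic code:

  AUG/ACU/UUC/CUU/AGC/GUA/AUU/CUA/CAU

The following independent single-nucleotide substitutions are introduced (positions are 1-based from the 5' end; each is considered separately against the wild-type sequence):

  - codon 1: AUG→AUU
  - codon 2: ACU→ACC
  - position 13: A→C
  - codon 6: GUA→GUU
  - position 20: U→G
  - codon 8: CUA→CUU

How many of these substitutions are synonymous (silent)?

3

Codon 1: AUG (Met) → AUU (Ile) — missense.
Codon 2: ACU (Thr) → ACC (Thr) — synonymous.
Codon 5: AGC (Ser) → CGC (Arg) — missense.
Codon 6: GUA (Val) → GUU (Val) — synonymous.
Codon 7: AUU (Ile) → AGU (Ser) — missense.
Codon 8: CUA (Leu) → CUU (Leu) — synonymous.
Synonymous: 3 of 6.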